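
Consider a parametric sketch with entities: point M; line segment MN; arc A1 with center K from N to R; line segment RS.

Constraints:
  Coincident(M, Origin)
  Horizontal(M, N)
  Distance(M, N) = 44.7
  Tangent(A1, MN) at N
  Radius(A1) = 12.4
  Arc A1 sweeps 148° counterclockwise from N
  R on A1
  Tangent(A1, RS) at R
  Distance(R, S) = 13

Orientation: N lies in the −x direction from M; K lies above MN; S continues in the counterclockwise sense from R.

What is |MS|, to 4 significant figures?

57.48

M is at the origin; MN is horizontal with |MN| = 44.7 and N on the −x side, so N = (-44.70, 0.000). Since A1 is tangent to MN there, KN ⟂ MN, so K = N + (0, 12.4) = (-44.70, 12.40). On A1, N sits at bearing -90° from K; a 148° counterclockwise sweep puts R at bearing 58°, so R = K + 12.4·(cos 58°, sin 58°) = (-38.13, 22.92). The tangent condition forces KR to be normal to RS, so RS runs along (−sin 58°, cos 58°); with |RS| = 13.0, S = (-49.15, 29.80). Then |MS| = |S − M| = 57.48.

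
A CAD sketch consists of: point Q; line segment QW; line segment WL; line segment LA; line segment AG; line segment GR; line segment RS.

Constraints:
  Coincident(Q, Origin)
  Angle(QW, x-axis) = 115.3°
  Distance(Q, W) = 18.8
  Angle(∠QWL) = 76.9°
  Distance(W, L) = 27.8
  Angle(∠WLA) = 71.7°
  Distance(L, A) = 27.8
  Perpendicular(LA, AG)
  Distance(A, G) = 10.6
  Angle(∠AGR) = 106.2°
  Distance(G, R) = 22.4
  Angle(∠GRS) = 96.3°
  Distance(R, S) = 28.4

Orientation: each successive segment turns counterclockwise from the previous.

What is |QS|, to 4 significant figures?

39.21

Q is at the origin; QW runs at 115.3° with length 18.8, so W = (-8.034, 17.00). ∠QWL = 76.9° gives WL at -141.6° from the x-axis; with |WL| = 27.8, L = (-29.82, -0.2712). ∠WLA = 71.7° gives LA at -33.30° from the x-axis; with |LA| = 27.8, A = (-6.586, -15.53). LA is perpendicular to AG, so AG runs at 56.70°; with |AG| = 10.6, G = (-0.7659, -6.674). ∠AGR = 106.2° gives GR at 130.5° from the x-axis; with |GR| = 22.4, R = (-15.31, 10.36). ∠GRS = 96.3° gives RS at -145.8° from the x-axis; with |RS| = 28.4, S = (-38.80, -5.605). Then |QS| = |S − Q| = 39.21.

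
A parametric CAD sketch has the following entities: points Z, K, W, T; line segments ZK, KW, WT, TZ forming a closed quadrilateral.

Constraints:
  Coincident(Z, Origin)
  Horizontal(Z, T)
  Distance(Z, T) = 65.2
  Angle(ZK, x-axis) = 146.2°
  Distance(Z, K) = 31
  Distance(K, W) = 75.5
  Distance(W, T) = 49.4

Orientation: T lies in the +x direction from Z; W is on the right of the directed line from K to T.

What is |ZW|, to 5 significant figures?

45.160

Checks: |KW| = 75.50 ✓; |WT| = 49.40 ✓.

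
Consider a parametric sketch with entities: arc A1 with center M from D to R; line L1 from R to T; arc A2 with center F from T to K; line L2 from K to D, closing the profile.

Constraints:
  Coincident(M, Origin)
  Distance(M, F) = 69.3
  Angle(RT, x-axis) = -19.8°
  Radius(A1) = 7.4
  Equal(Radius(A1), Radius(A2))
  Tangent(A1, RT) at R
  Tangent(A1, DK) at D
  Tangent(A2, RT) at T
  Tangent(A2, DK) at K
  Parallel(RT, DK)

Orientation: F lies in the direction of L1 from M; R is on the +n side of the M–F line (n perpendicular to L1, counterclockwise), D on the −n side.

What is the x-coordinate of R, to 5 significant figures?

2.5067

M is at the origin and F lies 69.3 along u from M, so F = 69.3·u = (65.203, -23.475). Tangency of A1 to both parallel lines with radius 7.4 puts R and D at M ± 7.4·n: R = (2.5067, 6.9625), D = (-2.5067, -6.9625). So R.x = 2.5067.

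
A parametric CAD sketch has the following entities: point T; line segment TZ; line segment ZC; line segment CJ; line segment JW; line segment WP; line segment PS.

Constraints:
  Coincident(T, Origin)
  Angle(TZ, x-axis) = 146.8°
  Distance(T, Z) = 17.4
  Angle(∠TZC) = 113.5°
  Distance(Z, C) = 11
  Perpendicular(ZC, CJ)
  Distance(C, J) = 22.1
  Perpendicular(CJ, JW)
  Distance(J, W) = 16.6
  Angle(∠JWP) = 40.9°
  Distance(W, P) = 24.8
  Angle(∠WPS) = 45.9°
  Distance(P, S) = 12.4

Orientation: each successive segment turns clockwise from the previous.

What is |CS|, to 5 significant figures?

18.301

∠JWP = 40.9° gives WP at 121.20° from the x-axis; with |WP| = 24.8, P = (-6.5663, 21.497). ∠WPS = 45.9° gives PS at -12.900° from the x-axis; with |PS| = 12.4, S = (5.5208, 18.729). Then |CS| = |S − C| = 18.301.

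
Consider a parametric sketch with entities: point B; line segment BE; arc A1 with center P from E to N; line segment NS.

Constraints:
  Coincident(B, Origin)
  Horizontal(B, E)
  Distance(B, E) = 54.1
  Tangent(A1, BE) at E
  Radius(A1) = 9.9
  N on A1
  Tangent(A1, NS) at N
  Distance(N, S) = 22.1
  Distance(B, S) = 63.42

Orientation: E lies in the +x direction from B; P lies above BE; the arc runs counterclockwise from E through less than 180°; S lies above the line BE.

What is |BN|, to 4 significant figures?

64.60

Checks: |PN| = 9.900 ✓; ∠(PN, NS) = 90.00° ✓; |NS| = 22.10 ✓; |BS| = 63.42 ✓.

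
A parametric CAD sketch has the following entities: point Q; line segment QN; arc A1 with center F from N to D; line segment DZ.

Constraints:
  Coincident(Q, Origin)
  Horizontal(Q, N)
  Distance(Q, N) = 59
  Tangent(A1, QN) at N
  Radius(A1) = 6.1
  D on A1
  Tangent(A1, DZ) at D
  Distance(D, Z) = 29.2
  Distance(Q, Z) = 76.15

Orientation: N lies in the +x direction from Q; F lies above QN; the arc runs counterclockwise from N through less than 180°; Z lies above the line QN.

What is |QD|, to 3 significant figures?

65.3

Checks: |QN| = 59.00 ✓; |FD| = 6.100 ✓; ∠(FD, DZ) = 90.00° ✓; |DZ| = 29.20 ✓; |QZ| = 76.15 ✓.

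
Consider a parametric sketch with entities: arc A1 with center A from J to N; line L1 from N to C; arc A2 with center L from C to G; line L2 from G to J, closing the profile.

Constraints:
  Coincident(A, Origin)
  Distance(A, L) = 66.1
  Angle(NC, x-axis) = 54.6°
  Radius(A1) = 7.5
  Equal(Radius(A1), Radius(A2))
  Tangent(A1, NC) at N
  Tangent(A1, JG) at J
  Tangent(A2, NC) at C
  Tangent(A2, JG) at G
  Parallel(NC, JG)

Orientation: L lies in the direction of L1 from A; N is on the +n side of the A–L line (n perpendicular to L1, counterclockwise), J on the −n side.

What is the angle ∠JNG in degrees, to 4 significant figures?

77.21°

Tangency of A1 to both parallel lines with radius 7.5 puts N and J at A ± 7.5·n: N = (-6.113, 4.345), J = (6.113, -4.345). Equal radii place C and G the same way about L: C = L + 7.5·n = (32.18, 58.22), G = L − 7.5·n = (44.40, 49.54). Then cos ∠JNG = NJ·NG / (|NJ||NG|), giving 77.21°.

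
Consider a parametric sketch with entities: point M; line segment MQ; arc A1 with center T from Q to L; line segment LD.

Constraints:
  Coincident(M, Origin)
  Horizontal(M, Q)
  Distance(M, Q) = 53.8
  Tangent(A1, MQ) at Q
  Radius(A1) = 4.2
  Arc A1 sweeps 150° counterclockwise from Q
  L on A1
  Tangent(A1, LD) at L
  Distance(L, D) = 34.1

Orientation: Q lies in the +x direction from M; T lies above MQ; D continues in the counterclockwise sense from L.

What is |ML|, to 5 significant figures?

56.447

M is at the origin; MQ is horizontal with |MQ| = 53.8 and Q on the +x side, so Q = (53.800, 0.0000). Since A1 is tangent to MQ there, TQ ⟂ MQ, so T = Q + (0, 4.2) = (53.800, 4.2000). On A1, Q sits at bearing -90° from T; a 150° counterclockwise sweep puts L at bearing 60°, so L = T + 4.2·(cos 60°, sin 60°) = (55.900, 7.8373). Then |ML| = |L − M| = 56.447.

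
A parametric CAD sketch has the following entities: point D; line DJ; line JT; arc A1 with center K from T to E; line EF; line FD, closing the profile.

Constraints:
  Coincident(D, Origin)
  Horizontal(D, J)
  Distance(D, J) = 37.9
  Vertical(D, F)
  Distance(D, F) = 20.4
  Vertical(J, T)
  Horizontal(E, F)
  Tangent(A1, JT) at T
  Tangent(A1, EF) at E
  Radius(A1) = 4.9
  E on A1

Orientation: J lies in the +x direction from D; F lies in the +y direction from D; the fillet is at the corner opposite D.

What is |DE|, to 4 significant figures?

38.80

D is at the origin; D and J share the same y with |DJ| = 37.9 and J on the +x side, so J = (37.90, 0.000). DF is vertical with |DF| = 20.4 and F on the +y side, so F = (0.000, 20.40). The virtual corner opposite D is at (37.90, 20.40). The tangent condition forces KT to be normal to JT and A1 meets EF tangentially, so KE is at right angles to EF, with radius 4.9, so the center K sits 4.9 in from both sides at K = (33.00, 15.50). That places the tangent points at T = (37.90, 15.50) on JT and E = (33.00, 20.40) on EF. Then |DE| = |E − D| = 38.80.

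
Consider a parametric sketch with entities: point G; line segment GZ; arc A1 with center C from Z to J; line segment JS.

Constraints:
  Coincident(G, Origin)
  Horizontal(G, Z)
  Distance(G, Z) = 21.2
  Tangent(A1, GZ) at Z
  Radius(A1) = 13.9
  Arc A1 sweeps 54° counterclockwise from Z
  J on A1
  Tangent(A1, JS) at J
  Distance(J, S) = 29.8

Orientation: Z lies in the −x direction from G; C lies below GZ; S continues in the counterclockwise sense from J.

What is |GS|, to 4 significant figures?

58.19

G is at the origin; G and Z share the same y with |GZ| = 21.2 and Z on the −x side, so Z = (-21.20, 0.000). Tangency of A1 to GZ means the radius CZ is perpendicular to GZ, so C = Z + (0, -13.9) = (-21.20, -13.90). On A1, Z sits at bearing 90° from C; a 54° counterclockwise sweep puts J at bearing 144°, so J = C + 13.9·(cos 144°, sin 144°) = (-32.45, -5.730). Since A1 is tangent to JS there, CJ ⟂ JS, so JS runs along (−sin 144°, cos 144°); with |JS| = 29.8, S = (-49.96, -29.84). Then |GS| = |S − G| = 58.19.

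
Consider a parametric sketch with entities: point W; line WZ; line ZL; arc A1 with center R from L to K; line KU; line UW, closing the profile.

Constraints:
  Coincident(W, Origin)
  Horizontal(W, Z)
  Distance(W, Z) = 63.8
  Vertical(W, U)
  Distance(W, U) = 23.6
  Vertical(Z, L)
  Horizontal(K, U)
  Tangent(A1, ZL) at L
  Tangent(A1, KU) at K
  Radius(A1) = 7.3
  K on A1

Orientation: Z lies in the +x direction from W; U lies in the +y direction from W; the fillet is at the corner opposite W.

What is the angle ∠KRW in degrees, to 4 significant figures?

106.1°

The virtual corner opposite W is at (63.80, 23.60). A1 meets ZL tangentially, so RL is at right angles to ZL and since A1 is tangent to KU there, RK ⟂ KU, with radius 7.3, so the center R sits 7.3 in from both sides at R = (56.50, 16.30). That places the tangent points at L = (63.80, 16.30) on ZL and K = (56.50, 23.60) on KU. Then cos ∠KRW = RK·RW / (|RK||RW|), giving 106.1°.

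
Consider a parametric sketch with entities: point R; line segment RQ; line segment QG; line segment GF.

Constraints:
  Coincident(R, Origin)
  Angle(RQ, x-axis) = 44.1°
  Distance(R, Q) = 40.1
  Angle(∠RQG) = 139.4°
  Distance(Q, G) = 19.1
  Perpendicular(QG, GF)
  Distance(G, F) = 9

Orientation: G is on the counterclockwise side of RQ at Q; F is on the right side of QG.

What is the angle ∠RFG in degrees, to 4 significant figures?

54.69°

∠RQG = 139.4°, so QG runs at 44.1° + (180° − 139.4°) = 84.70° from the x-axis; with |QG| = 19.1, G = Q + 19.1·(cos 84.70°, sin 84.70°) = (30.56, 46.92). QG is perpendicular to GF; with |GF| = 9.0 on the right of QG, F = G + 9.0·(0.9957, -0.09237) = (39.52, 46.09). Then cos ∠RFG = FR·FG / (|FR||FG|), giving 54.69°.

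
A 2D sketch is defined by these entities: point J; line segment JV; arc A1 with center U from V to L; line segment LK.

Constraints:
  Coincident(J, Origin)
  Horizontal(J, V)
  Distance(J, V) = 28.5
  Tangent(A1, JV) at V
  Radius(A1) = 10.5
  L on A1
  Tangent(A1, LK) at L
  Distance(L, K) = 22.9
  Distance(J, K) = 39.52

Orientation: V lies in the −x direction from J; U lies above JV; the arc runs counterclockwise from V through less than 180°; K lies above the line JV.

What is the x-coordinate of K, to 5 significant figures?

-19.863

Checks: |UL| = 10.50 ✓; ∠(UL, LK) = 90.00° ✓; |LK| = 22.90 ✓; |JK| = 39.52 ✓.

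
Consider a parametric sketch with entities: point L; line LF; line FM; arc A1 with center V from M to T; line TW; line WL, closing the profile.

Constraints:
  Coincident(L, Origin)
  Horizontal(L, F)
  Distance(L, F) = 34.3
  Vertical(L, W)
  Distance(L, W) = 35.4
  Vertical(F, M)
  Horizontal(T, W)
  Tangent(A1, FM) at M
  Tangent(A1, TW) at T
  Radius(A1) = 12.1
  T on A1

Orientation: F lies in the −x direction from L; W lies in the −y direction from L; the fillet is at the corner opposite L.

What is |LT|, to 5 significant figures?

41.785

L is at the origin; L and F share the same y with |LF| = 34.3 and F on the −x side, so F = (-34.300, 0.0000). L and W share the same x with |LW| = 35.4 and W on the −y side, so W = (0.0000, -35.400). The virtual corner opposite L is at (-34.300, -35.400). A1 meets FM tangentially, so VM is at right angles to FM and A1 meets TW tangentially, so VT is at right angles to TW, with radius 12.1, so the center V sits 12.1 in from both sides at V = (-22.200, -23.300). That places the tangent points at M = (-34.300, -23.300) on FM and T = (-22.200, -35.400) on TW. Then |LT| = |T − L| = 41.785.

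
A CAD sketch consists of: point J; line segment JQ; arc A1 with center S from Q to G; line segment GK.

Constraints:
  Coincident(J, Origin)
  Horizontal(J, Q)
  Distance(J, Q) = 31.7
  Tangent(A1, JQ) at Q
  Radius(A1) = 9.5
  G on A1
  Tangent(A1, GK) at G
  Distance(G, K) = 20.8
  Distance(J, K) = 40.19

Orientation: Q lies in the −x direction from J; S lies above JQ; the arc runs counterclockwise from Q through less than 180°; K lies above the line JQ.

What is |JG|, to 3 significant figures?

24.8

Checks: |SG| = 9.500 ✓; ∠(SG, GK) = 90.00° ✓; |GK| = 20.80 ✓; |JK| = 40.19 ✓.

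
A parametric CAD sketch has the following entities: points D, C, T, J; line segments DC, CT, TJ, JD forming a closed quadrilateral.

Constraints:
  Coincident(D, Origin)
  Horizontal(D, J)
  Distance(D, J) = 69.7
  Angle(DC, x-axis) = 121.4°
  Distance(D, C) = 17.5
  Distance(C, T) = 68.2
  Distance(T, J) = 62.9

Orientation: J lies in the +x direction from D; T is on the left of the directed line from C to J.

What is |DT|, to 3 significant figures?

72.5

Checks: |CT| = 68.20 ✓; |TJ| = 62.90 ✓.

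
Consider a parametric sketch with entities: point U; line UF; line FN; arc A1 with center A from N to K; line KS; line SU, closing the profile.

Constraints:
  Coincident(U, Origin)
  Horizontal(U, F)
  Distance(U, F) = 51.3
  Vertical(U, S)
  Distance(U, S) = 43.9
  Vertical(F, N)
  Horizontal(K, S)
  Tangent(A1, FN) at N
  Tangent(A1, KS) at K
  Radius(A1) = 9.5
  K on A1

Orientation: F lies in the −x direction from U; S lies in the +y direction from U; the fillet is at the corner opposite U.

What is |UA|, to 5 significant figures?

54.135

U is at the origin; UF is horizontal with |UF| = 51.3 and F on the −x side, so F = (-51.300, 0.0000). U and S share the same x with |US| = 43.9 and S on the +y side, so S = (0.0000, 43.900). The virtual corner opposite U is at (-51.300, 43.900). The tangent condition forces AN to be normal to FN and tangency of A1 to KS means the radius AK is perpendicular to KS, with radius 9.5, so the center A sits 9.5 in from both sides at A = (-41.800, 34.400). Then |UA| = |A − U| = 54.135.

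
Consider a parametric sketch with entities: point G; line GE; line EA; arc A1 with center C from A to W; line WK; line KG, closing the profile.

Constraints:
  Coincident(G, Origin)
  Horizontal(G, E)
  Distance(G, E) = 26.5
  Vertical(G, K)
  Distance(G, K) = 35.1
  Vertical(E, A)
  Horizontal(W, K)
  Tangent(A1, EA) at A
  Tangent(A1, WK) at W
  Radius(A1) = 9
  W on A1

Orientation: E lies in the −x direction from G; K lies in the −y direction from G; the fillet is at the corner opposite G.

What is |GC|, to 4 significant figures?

31.42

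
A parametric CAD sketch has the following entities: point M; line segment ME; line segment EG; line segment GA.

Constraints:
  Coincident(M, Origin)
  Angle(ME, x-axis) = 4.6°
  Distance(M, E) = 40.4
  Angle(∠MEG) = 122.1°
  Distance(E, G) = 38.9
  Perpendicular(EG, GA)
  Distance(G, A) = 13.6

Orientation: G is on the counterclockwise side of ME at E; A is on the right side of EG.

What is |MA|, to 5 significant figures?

77.016

M is at the origin; ME runs at 4.6° with length 40.4, so E = 40.4·(cos 4.6°, sin 4.6°) = (40.270, 3.2400). ∠MEG = 122.1°, so EG runs at 4.6° + (180° − 122.1°) = 62.500° from the x-axis; with |EG| = 38.9, G = E + 38.9·(cos 62.500°, sin 62.500°) = (58.232, 37.745). EG ⟂ GA; with |GA| = 13.6 on the right of EG, A = G + 13.6·(0.88701, -0.46175) = (70.295, 31.465). Then |MA| = |A − M| = 77.016.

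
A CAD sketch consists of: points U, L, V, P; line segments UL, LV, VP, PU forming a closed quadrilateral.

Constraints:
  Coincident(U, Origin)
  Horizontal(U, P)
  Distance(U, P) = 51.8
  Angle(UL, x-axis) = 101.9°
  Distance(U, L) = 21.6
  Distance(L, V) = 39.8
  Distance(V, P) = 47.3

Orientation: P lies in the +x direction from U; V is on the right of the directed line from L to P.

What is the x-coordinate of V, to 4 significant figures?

7.584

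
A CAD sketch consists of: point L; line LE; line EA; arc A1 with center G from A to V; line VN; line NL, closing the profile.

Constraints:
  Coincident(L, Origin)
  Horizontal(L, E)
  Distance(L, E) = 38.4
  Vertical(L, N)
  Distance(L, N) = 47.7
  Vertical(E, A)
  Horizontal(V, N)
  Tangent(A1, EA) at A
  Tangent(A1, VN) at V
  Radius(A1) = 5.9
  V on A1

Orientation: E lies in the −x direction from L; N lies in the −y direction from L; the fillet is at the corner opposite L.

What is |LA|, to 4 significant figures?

56.76

L is at the origin; L and E share the same y with |LE| = 38.4 and E on the −x side, so E = (-38.40, 0.000). L and N share the same x with |LN| = 47.7 and N on the −y side, so N = (0.000, -47.70). The virtual corner opposite L is at (-38.40, -47.70). Tangency of A1 to EA means the radius GA is perpendicular to EA and A1 meets VN tangentially, so GV is at right angles to VN, with radius 5.9, so the center G sits 5.9 in from both sides at G = (-32.50, -41.80). That places the tangent points at A = (-38.40, -41.80) on EA and V = (-32.50, -47.70) on VN. Then |LA| = |A − L| = 56.76.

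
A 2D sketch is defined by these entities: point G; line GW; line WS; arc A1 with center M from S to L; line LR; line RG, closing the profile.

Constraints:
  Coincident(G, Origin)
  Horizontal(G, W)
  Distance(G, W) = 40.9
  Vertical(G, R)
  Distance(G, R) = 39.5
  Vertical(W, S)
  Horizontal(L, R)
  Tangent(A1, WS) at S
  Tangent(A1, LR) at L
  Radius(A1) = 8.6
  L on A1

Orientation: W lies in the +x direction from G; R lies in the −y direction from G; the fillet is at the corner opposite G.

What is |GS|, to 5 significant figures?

51.260

G is at the origin; GW is horizontal with |GW| = 40.9 and W on the +x side, so W = (40.900, 0.0000). G and R share the same x with |GR| = 39.5 and R on the −y side, so R = (0.0000, -39.500). The virtual corner opposite G is at (40.900, -39.500). Tangency of A1 to WS means the radius MS is perpendicular to WS and the tangent condition forces ML to be normal to LR, with radius 8.6, so the center M sits 8.6 in from both sides at M = (32.300, -30.900). That places the tangent points at S = (40.900, -30.900) on WS and L = (32.300, -39.500) on LR. Then |GS| = |S − G| = 51.260.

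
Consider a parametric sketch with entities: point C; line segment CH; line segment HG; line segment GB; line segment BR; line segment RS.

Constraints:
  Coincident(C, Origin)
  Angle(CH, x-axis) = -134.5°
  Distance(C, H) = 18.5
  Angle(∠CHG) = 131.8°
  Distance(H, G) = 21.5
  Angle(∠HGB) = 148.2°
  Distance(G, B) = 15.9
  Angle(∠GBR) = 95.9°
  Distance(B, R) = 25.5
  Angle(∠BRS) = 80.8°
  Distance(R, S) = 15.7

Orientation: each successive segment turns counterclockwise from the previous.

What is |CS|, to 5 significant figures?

24.859

C is at the origin; CH runs at -134.5° with length 18.5, so H = (-12.967, -13.195). ∠CHG = 131.8° gives HG at -86.300° from the x-axis; with |HG| = 21.5, G = (-11.579, -34.650). ∠HGB = 148.2° gives GB at -54.500° from the x-axis; with |GB| = 15.9, B = (-2.3462, -47.595). ∠GBR = 95.9° gives BR at 29.600° from the x-axis; with |BR| = 25.5, R = (19.826, -34.999). ∠BRS = 80.8° gives RS at 128.80° from the x-axis; with |RS| = 15.7, S = (9.9882, -22.764). Then |CS| = |S − C| = 24.859.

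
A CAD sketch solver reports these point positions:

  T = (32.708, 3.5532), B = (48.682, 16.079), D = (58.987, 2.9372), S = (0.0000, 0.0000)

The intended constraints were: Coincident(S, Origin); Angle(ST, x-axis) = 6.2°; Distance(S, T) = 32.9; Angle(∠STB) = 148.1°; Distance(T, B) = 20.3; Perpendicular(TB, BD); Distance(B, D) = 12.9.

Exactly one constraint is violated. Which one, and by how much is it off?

Distance(B, D) = 12.9 — off by 3.80.

S = (0.00, 0.00) ✓; ST at 6.200° ✓; |ST| = 32.90 ✓; ∠STB = 148.1° ✓; |TB| = 20.30 ✓; ∠(TB, BD) = 90.00° ✓; |BD| = 16.70 ✗.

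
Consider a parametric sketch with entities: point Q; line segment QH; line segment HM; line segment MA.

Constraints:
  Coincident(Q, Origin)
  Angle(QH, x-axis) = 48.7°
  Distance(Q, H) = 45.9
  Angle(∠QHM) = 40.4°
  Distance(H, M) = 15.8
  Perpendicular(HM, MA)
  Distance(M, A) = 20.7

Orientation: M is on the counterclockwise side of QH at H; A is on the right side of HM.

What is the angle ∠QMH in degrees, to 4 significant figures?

122.8°

Q is at the origin; QH runs at 48.7° with length 45.9, so H = 45.9·(cos 48.7°, sin 48.7°) = (30.29, 34.48). ∠QHM = 40.4°, so HM runs at 48.7° + (180° − 40.4°) = 188.3° from the x-axis; with |HM| = 15.8, M = H + 15.8·(cos 188.3°, sin 188.3°) = (14.66, 32.20). Then cos ∠QMH = MQ·MH / (|MQ||MH|), giving 122.8°.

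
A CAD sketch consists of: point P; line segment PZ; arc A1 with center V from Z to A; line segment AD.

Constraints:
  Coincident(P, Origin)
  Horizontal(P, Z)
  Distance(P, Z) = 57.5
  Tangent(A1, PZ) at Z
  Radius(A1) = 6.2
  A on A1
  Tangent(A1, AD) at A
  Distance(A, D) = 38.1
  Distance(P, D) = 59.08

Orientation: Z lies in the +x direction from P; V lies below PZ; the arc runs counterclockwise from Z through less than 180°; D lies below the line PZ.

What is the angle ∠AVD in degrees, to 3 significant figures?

80.8°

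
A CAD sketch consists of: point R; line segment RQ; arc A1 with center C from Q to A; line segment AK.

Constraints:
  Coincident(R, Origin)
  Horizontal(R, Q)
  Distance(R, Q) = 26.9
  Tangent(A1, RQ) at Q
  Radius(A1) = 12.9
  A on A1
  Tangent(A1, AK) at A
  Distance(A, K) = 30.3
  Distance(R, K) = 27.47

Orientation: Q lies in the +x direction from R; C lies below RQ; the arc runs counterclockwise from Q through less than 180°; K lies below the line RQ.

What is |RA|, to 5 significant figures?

17.722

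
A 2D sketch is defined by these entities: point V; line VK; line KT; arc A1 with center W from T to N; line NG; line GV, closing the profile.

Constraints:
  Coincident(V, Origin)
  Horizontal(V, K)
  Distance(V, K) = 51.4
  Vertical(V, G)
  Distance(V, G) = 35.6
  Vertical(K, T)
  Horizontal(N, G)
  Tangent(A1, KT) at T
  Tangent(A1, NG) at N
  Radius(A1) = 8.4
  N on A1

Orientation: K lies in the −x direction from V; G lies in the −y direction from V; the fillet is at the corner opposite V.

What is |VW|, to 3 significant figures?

50.9

V is at the origin; V and K share the same y with |VK| = 51.4 and K on the −x side, so K = (-51.4, 0.00). V and G share the same x with |VG| = 35.6 and G on the −y side, so G = (0.00, -35.6). The virtual corner opposite V is at (-51.4, -35.6). The tangent condition forces WT to be normal to KT and since A1 is tangent to NG there, WN ⟂ NG, with radius 8.4, so the center W sits 8.4 in from both sides at W = (-43.0, -27.2). Then |VW| = |W − V| = 50.9.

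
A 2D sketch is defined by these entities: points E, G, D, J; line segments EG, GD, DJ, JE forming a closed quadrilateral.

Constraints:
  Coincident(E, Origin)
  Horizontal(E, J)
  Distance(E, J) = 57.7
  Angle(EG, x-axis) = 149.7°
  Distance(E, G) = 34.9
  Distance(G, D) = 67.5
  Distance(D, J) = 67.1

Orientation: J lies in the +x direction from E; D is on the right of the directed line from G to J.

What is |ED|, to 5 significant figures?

40.723

E is at the origin; EJ is horizontal with |EJ| = 57.7 and J in +x, so J = (57.7, 0). EG runs at 149.7° with |EG| = 34.9, so G = (-30.133, 17.608). D is determined by |GD| = 67.5 and |DJ| = 67.1 together: it lies at the intersection of circle(G, 67.5) and circle(J, 67.1). With |GJ| = 89.580, the foot of the radical line on GJ is 45.091 from G and the perpendicular offset is √(67.5² − 45.091²) = 50.230. Taking the right-of-GJ solution: D = (4.2050, -40.506).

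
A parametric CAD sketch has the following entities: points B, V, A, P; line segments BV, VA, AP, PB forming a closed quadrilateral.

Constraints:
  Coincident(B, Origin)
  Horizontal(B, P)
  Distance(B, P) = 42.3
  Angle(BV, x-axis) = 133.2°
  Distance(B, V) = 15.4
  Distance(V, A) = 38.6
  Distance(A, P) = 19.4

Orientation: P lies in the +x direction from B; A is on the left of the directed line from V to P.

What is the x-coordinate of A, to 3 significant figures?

28.0

B is at the origin; BP is horizontal with |BP| = 42.3 and P in +x, so P = (42.3, 0). BV runs at 133.2° with |BV| = 15.4, so V = (-10.5, 11.2). A is determined by |VA| = 38.6 and |AP| = 19.4 together: it lies at the intersection of circle(V, 38.6) and circle(P, 19.4). With |VP| = 54.0, the foot of the radical line on VP is 37.3 from V and the perpendicular offset is √(38.6² − 37.3²) = 9.87. Taking the left-of-VP solution: A = (28.0, 13.1).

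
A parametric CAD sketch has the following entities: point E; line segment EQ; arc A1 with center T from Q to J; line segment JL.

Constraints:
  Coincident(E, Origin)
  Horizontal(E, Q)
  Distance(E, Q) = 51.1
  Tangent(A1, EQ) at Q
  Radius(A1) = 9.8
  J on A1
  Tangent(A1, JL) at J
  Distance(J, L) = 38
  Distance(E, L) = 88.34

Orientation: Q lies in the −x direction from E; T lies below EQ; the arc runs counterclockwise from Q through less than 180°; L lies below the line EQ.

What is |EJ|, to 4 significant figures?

59.25

E is at the origin; EQ is horizontal with |EQ| = 51.1 and Q on the −x side, so Q = (-51.10, 0.000). A1 meets EQ tangentially, so TQ is at right angles to EQ, so T = Q + (0, -9.8) = (-51.10, -9.800). Since TJ ⟂ JL (tangency), |TL| = √(9.8² + 38.0²) = 39.24 regardless of where J sits on A1. So L lies on both circle(E, 88.34) and circle(T, 39.24); the below-EQ intersection is L = (-81.03, -35.18). J is the foot of the tangent from L: J = (-59.10, -4.144).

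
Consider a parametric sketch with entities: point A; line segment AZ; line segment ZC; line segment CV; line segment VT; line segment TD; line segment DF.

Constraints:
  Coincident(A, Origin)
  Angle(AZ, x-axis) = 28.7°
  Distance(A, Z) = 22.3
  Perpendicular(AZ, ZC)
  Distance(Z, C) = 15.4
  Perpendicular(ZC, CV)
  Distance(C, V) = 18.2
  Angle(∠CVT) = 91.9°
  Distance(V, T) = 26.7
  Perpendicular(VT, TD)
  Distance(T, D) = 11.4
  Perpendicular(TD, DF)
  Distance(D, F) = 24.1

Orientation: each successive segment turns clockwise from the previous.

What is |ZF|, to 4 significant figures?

14.21

A is at the origin; AZ runs at 28.7° with length 22.3, so Z = (19.56, 10.71). The perpendicularity gives ZC at right angles to AZ, so ZC runs at -61.30°; with |ZC| = 15.4, C = (26.96, -2.799). ZC ⟂ CV, so CV runs at -151.3°; with |CV| = 18.2, V = (10.99, -11.54). ∠CVT = 91.9° gives VT at 120.6° from the x-axis; with |VT| = 26.7, T = (-2.600, 11.44). VT ⟂ TD, so TD runs at 30.60°; with |TD| = 11.4, D = (7.213, 17.25). TD ⟂ DF, so DF runs at -59.40°; with |DF| = 24.1, F = (19.48, -3.498). Then |ZF| = |F − Z| = 14.21.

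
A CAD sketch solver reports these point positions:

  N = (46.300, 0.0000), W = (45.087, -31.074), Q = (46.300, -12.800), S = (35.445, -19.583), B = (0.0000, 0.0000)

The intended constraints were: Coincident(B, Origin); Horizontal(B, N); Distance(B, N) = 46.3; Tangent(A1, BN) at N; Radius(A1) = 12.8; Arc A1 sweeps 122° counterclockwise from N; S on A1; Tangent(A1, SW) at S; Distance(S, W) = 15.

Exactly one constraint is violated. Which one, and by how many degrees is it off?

Tangent(A1, SW) at S — off by 8.00°.

B = (0.00, 0.00) ✓; B.y = 0.00, N.y = 0.00 ✓; |BN| = 46.30 ✓; ∠(QN, NB) = 90.00° ✓; |QN| = 12.80 ✓; bearing(Q→S) − bearing(Q→N) = 122.0° ✓; |QS| = 12.80 ✓; ∠(QS, SW) = 82.00° ✗; |SW| = 15.00 ✓.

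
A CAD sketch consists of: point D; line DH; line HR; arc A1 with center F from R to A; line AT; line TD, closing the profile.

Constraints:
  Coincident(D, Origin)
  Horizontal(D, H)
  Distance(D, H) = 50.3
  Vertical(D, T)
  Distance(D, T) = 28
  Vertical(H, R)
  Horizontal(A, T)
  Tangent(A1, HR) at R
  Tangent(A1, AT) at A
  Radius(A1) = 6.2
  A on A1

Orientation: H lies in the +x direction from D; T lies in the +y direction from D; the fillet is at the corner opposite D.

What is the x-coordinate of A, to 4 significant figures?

44.10

The virtual corner opposite D is at (50.30, 28.00). The tangent condition forces FR to be normal to HR and A1 meets AT tangentially, so FA is at right angles to AT, with radius 6.2, so the center F sits 6.2 in from both sides at F = (44.10, 21.80). That places the tangent points at R = (50.30, 21.80) on HR and A = (44.10, 28.00) on AT. So A.x = 44.10.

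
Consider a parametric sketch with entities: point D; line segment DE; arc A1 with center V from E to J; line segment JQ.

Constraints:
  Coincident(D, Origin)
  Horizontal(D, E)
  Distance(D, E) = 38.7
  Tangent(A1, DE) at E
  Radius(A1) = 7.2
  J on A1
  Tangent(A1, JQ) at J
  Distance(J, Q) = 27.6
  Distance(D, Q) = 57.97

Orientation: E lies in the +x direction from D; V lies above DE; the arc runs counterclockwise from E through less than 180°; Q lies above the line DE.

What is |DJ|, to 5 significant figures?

46.436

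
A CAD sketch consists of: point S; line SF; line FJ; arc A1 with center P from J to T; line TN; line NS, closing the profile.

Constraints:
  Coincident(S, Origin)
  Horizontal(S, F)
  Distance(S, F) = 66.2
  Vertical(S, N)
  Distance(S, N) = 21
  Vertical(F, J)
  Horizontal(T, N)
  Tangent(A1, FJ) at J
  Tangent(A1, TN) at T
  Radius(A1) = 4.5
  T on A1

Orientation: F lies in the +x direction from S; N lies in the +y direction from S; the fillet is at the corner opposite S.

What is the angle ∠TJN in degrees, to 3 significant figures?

41.1°

S is at the origin; S and F share the same y with |SF| = 66.2 and F on the +x side, so F = (66.2, 0.00). SN is vertical with |SN| = 21.0 and N on the +y side, so N = (0.00, 21.0). The virtual corner opposite S is at (66.2, 21.0). Since A1 is tangent to FJ there, PJ ⟂ FJ and the tangent condition forces PT to be normal to TN, with radius 4.5, so the center P sits 4.5 in from both sides at P = (61.7, 16.5). That places the tangent points at J = (66.2, 16.5) on FJ and T = (61.7, 21.0) on TN. Then cos ∠TJN = JT·JN / (|JT||JN|), giving 41.1°.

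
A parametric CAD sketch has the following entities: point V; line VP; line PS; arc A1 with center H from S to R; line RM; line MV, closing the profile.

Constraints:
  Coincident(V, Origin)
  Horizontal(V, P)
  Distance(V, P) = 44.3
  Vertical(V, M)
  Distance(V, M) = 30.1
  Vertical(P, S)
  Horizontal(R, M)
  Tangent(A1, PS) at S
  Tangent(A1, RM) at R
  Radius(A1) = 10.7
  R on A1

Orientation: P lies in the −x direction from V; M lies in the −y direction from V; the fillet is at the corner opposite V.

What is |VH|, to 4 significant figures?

38.80

V is at the origin; V and P share the same y with |VP| = 44.3 and P on the −x side, so P = (-44.30, 0.000). VM is vertical with |VM| = 30.1 and M on the −y side, so M = (0.000, -30.10). The virtual corner opposite V is at (-44.30, -30.10). Since A1 is tangent to PS there, HS ⟂ PS and A1 meets RM tangentially, so HR is at right angles to RM, with radius 10.7, so the center H sits 10.7 in from both sides at H = (-33.60, -19.40). Then |VH| = |H − V| = 38.80.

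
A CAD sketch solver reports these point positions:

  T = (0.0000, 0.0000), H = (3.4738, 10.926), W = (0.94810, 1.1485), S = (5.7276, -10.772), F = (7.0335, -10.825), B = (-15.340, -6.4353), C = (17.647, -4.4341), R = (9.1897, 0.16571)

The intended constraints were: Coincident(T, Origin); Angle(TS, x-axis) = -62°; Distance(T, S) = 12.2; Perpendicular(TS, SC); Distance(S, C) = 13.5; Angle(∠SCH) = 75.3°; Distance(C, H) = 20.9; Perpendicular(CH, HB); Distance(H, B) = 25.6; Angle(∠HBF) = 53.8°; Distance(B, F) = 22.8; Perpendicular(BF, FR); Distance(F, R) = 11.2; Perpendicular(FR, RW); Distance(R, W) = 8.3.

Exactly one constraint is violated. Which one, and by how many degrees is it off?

Perpendicular(FR, RW) — off by 4.30°.

T = (0.00, 0.00) ✓; TS at -62.00° ✓; |TS| = 12.20 ✓; ∠(TS, SC) = 90.00° ✓; |SC| = 13.50 ✓; ∠SCH = 75.30° ✓; |CH| = 20.90 ✓; ∠(CH, HB) = 90.00° ✓; |HB| = 25.60 ✓; ∠HBF = 53.80° ✓; |BF| = 22.80 ✓; ∠(BF, FR) = 90.00° ✓; |FR| = 11.20 ✓; ∠(FR, RW) = 94.30° ✗; |RW| = 8.300 ✓.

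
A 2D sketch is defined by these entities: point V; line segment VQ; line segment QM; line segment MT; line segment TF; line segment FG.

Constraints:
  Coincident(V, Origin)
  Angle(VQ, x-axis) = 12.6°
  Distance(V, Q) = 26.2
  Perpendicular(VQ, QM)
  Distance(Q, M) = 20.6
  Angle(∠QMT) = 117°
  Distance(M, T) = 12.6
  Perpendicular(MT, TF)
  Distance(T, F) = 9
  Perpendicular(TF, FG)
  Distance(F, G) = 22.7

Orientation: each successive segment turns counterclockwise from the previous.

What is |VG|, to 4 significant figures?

32.12

V is at the origin; VQ runs at 12.6° with length 26.2, so Q = (25.57, 5.715). The perpendicularity gives QM at right angles to VQ, so QM runs at 102.6°; with |QM| = 20.6, M = (21.08, 25.82). ∠QMT = 117.0° gives MT at 165.6° from the x-axis; with |MT| = 12.6, T = (8.871, 28.95). MT ⟂ TF, so TF runs at -104.4°; with |TF| = 9.0, F = (6.633, 20.24). TF is perpendicular to FG, so FG runs at -14.40°; with |FG| = 22.7, G = (28.62, 14.59). Then |VG| = |G − V| = 32.12.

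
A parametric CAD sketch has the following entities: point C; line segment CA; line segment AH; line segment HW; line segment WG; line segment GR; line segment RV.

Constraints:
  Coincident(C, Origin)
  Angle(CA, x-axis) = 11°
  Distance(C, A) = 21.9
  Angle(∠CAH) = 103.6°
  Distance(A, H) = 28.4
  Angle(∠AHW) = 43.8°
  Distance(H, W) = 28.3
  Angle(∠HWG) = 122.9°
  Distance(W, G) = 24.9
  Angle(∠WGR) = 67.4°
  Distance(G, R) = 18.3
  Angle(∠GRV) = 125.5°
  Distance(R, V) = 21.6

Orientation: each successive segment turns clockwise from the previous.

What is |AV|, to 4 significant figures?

16.09

∠WGR = 67.4° gives GR at -11.30° from the x-axis; with |GR| = 18.3, R = (20.07, 9.606). ∠GRV = 125.5° gives RV at -65.80° from the x-axis; with |RV| = 21.6, V = (28.93, -10.10). Then |AV| = |V − A| = 16.09.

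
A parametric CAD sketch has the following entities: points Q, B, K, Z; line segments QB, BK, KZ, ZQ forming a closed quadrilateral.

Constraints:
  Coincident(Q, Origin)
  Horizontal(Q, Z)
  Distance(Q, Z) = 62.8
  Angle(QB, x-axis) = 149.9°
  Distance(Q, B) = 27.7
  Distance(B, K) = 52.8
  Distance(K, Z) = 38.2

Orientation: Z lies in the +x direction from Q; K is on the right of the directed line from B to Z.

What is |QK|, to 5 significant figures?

25.694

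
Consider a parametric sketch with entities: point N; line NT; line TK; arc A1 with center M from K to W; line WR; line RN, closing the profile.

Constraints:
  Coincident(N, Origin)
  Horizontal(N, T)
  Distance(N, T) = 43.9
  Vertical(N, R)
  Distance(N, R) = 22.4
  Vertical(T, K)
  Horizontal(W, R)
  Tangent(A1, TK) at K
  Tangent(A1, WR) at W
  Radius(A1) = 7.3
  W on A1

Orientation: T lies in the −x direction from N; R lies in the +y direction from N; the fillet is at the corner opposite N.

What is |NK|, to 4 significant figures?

46.42

N is at the origin; NT is horizontal with |NT| = 43.9 and T on the −x side, so T = (-43.90, 0.000). N and R share the same x with |NR| = 22.4 and R on the +y side, so R = (0.000, 22.40). The virtual corner opposite N is at (-43.90, 22.40). Tangency of A1 to TK means the radius MK is perpendicular to TK and A1 meets WR tangentially, so MW is at right angles to WR, with radius 7.3, so the center M sits 7.3 in from both sides at M = (-36.60, 15.10). That places the tangent points at K = (-43.90, 15.10) on TK and W = (-36.60, 22.40) on WR. Then |NK| = |K − N| = 46.42.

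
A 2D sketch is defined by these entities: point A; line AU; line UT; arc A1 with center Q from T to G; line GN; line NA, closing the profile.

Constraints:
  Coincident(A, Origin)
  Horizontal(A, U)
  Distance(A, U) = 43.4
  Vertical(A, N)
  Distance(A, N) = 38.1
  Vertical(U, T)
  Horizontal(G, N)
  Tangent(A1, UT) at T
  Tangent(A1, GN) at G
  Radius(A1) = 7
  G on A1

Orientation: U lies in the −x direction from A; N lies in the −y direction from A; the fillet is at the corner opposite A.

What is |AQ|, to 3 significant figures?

47.9

A is at the origin; AU is horizontal with |AU| = 43.4 and U on the −x side, so U = (-43.4, 0.00). A and N share the same x with |AN| = 38.1 and N on the −y side, so N = (0.00, -38.1). The virtual corner opposite A is at (-43.4, -38.1). A1 meets UT tangentially, so QT is at right angles to UT and since A1 is tangent to GN there, QG ⟂ GN, with radius 7.0, so the center Q sits 7.0 in from both sides at Q = (-36.4, -31.1). Then |AQ| = |Q − A| = 47.9.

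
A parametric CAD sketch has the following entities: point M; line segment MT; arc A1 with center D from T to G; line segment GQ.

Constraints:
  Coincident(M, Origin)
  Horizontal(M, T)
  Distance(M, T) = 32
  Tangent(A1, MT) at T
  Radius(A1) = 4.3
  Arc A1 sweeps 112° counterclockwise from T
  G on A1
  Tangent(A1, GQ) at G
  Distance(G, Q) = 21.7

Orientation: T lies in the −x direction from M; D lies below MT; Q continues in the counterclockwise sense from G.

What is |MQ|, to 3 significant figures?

38.1

M is at the origin; MT is horizontal with |MT| = 32.0 and T on the −x side, so T = (-32.0, 0.00). Tangency of A1 to MT means the radius DT is perpendicular to MT, so D = T + (0, -4.3) = (-32.0, -4.30). On A1, T sits at bearing 90° from D; a 112° counterclockwise sweep puts G at bearing 202°, so G = D + 4.3·(cos 202°, sin 202°) = (-36.0, -5.91). A1 meets GQ tangentially, so DG is at right angles to GQ, so GQ runs along (−sin 202°, cos 202°); with |GQ| = 21.7, Q = (-27.9, -26.0). Then |MQ| = |Q − M| = 38.1.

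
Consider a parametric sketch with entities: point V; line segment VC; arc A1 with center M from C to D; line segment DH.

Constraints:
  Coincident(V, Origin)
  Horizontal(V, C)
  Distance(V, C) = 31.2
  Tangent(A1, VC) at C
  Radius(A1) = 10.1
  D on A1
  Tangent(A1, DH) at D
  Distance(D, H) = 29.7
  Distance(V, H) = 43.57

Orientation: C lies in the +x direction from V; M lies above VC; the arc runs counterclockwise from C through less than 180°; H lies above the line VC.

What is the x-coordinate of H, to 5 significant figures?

19.230

V is at the origin; VC is horizontal with |VC| = 31.2 and C on the +x side, so C = (31.200, 0.0000). A1 meets VC tangentially, so MC is at right angles to VC, so M = C + (0, 10.1) = (31.200, 10.100). Since MD ⟂ DH (tangency), |MH| = √(10.1² + 29.7²) = 31.370 regardless of where D sits on A1. So H lies on both circle(V, 43.57) and circle(M, 31.370); the above-VC intersection is H = (19.230, 39.097). D is the foot of the tangent from H: D = (38.798, 16.754).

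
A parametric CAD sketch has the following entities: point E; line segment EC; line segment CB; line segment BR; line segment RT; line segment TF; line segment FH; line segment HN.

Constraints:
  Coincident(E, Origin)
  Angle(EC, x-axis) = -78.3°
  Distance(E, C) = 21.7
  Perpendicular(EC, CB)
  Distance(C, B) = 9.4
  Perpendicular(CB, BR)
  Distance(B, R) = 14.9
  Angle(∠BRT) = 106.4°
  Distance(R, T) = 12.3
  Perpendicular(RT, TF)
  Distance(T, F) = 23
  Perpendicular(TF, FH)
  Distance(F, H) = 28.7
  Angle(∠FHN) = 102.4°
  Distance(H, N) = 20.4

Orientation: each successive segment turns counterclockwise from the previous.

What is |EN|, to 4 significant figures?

32.47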